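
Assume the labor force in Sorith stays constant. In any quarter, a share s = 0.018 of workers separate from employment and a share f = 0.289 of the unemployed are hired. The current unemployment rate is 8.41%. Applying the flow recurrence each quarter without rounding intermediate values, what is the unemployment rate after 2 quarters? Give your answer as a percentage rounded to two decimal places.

Unemployment rate after two quarters ≈ 7.09%.

With a fixed labor force, u_{t+1} = u_t + s·(1−u_t) − f·u_t = u_t·(1−s−f) + s.
Here 1−s−f = 0.693 and s = 0.018.
u_1 = 0.084100 × 0.693 + 0.018 = 0.076281.
u_2 = 0.076281 × 0.693 + 0.018 = 0.070863.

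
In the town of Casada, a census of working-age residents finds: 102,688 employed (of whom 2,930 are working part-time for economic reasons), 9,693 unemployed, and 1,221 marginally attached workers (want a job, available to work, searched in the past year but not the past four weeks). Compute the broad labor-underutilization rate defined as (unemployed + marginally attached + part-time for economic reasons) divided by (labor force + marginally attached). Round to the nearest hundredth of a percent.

Broad underutilization rate ≈ 12.19%.

Labor force = 102,688 + 9,693 = 112,381.
Numerator = 9,693 + 1,221 + 2,930 = 13,844.
Denominator = 112,381 + 1,221 = 113,602.
Broad rate = 13,844 / 113,602 = 12.19%.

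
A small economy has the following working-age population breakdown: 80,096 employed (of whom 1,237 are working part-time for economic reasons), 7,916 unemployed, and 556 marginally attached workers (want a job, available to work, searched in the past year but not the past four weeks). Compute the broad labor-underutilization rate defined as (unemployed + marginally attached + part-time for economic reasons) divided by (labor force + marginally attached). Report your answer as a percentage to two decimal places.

Labor force = 80,096 + 7,916 = 88,012.
Numerator = 7,916 + 556 + 1,237 = 9,709.
Denominator = 88,012 + 556 = 88,568.
Broad rate = 9,709 / 88,568 = 10.96%.

Broad underutilization rate ≈ 10.96%.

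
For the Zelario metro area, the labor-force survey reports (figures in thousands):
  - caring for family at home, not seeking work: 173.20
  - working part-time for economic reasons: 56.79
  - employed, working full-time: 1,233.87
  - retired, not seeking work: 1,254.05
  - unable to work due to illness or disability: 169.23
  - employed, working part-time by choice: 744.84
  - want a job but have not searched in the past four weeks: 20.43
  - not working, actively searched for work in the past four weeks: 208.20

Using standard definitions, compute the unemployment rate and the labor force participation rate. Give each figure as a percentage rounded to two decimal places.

Unemployment rate ≈ 9.28%; labor force participation rate ≈ 58.12%.

Employed = 56.79 + 1,233.87 + 744.84 = 2,035.50 thousand (anyone who worked, including part-time for economic reasons, counts as employed).
Unemployed = 208.20 thousand.
Labor force = 2,035.50 + 208.20 = 2,243.70 thousand.
Not in labor force = 173.20 + 1,254.05 + 169.23 + 20.43 = 1,616.91 thousand (those not working and not actively searching are outside the labor force — including those who want a job but have given up searching).
Civilian working-age population = 2,243.70 + 1,616.91 = 3,860.61 thousand.
Unemployment rate = 208.20 / 2,243.70 = 9.28%.
Labor force participation rate = 2,243.70 / 3,860.61 = 58.12%.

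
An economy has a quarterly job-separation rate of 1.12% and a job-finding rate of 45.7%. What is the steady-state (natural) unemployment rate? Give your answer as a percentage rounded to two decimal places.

At steady state the flows balance: s·E = f·U, so U/(E+U) = s/(s+f).
u* = 1.12 / (1.12 + 45.7) = 1.12 / 46.82 = 2.39%.

Steady-state unemployment rate ≈ 2.39%.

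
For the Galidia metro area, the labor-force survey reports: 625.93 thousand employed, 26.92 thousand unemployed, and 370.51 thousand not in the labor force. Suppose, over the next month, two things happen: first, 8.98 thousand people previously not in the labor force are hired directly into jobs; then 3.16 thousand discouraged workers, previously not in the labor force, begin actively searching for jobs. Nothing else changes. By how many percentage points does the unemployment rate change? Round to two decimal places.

Initially, labor force = 625.93 + 26.92 = 652.85 thousand, so u = 26.92/652.85 = 4.12%.
After the first change, employed and labor force both rise by 8.98; unemployed unchanged → E = 634.91, U = 26.92, labor force = 661.83 thousand.
After the second change, unemployed and labor force both rise by 3.16 → E = 634.91, U = 30.08, labor force = 664.99 thousand.
New unemployment rate = 30.08 / 664.99 = 4.52%.
Change = 4.52% − 4.12% = +0.40 percentage points.

The unemployment rate changes by +0.40 percentage points.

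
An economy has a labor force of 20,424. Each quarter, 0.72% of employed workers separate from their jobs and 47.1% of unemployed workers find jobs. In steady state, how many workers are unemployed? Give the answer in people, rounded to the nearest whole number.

About 308 are unemployed in steady state.

Steady-state unemployment rate u* = s/(s+f) = 0.72/(0.72+47.1) = 0.015056.
Unemployed = u* × labor force = 0.015056 × 20,424 ≈ 308.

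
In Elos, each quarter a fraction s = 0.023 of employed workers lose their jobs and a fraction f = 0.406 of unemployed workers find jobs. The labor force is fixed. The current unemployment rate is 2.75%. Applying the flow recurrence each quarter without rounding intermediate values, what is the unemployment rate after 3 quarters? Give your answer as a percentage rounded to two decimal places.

With a fixed labor force, u_{t+1} = u_t + s·(1−u_t) − f·u_t = u_t·(1−s−f) + s.
Here 1−s−f = 0.571 and s = 0.023.
u_1 = 0.027500 × 0.571 + 0.023 = 0.038703.
u_2 = 0.038703 × 0.571 + 0.023 = 0.045099.
u_3 = 0.045099 × 0.571 + 0.023 = 0.048752.

Unemployment rate after three quarters ≈ 4.88%.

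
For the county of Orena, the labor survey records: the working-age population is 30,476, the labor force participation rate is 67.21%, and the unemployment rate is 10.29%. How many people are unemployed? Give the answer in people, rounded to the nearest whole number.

Labor force = 0.6721 × 30,476 = 20,483.
Unemployed = 0.1029 × 20,483 ≈ 2,108.

About 2,108 are unemployed.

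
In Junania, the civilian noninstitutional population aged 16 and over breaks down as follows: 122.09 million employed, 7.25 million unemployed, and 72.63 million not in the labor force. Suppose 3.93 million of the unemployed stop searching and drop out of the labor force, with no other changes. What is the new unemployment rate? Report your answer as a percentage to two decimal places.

New unemployment rate ≈ 2.65%.

Initially, labor force = 122.09 + 7.25 = 129.34 million, so u = 7.25/129.34 = 5.61%.
After the change, unemployed and labor force both fall by 3.93 → E = 122.09, U = 3.32, labor force = 125.41 million.
New unemployment rate = 3.32 / 125.41 = 2.65%.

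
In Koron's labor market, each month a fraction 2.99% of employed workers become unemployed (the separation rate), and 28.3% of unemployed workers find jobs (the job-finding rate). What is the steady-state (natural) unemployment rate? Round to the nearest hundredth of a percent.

Steady-state unemployment rate ≈ 9.56%.

At steady state the flows balance: s·E = f·U, so U/(E+U) = s/(s+f).
u* = 2.99 / (2.99 + 28.3) = 2.99 / 31.29 = 9.56%.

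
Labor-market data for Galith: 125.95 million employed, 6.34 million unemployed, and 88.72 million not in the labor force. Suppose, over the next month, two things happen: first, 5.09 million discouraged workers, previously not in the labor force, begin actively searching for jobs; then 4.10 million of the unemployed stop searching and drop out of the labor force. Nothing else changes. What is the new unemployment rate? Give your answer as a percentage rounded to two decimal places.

Initially, labor force = 125.95 + 6.34 = 132.29 million, so u = 6.34/132.29 = 4.79%.
After the first change, unemployed and labor force both rise by 5.09 → E = 125.95, U = 11.43, labor force = 137.38 million.
After the second change, unemployed and labor force both fall by 4.10 → E = 125.95, U = 7.33, labor force = 133.28 million.
New unemployment rate = 7.33 / 133.28 = 5.50%.

New unemployment rate ≈ 5.50%.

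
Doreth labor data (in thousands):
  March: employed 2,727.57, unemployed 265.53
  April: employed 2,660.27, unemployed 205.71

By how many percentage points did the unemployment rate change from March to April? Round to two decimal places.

The unemployment rate changed by −1.69 percentage points.

March: labor force = 2,727.57 + 265.53 = 2,993.10; u = 265.53/2,993.10 = 8.87%.
April: labor force = 2,660.27 + 205.71 = 2,865.98; u = 205.71/2,865.98 = 7.18%.
Change = 7.18% − 8.87% = −1.69 pp.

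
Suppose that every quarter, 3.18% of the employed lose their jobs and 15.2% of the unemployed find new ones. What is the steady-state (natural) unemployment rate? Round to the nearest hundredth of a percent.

At steady state the flows balance: s·E = f·U, so U/(E+U) = s/(s+f).
u* = 3.18 / (3.18 + 15.2) = 3.18 / 18.38 = 17.30%.

Steady-state unemployment rate ≈ 17.30%.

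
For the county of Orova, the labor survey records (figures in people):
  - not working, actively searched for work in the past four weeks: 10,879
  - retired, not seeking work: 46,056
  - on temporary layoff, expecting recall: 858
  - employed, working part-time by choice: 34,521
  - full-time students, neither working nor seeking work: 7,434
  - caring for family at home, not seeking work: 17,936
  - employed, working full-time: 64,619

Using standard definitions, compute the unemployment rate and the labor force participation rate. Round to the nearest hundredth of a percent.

Unemployment rate ≈ 10.59%; labor force participation rate ≈ 60.82%.

Employed = 34,521 + 64,619 = 99,140.
Unemployed = 10,879 + 858 = 11,737 (jobless and actively searching, or on temporary layoff).
Labor force = 99,140 + 11,737 = 110,877.
Not in labor force = 46,056 + 7,434 + 17,936 = 71,426 (those not working and not actively searching are outside the labor force).
Civilian working-age population = 110,877 + 71,426 = 182,303.
Unemployment rate = 11,737 / 110,877 = 10.59%.
Labor force participation rate = 110,877 / 182,303 = 60.82%.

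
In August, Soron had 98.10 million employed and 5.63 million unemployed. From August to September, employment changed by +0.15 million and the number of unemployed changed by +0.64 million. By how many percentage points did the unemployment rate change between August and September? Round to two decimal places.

August: labor force = 98.10 + 5.63 = 103.73; u = 5.63/103.73 = 5.43%.
September: labor force = 98.25 + 6.27 = 104.52; u = 6.27/104.52 = 6.00%.
Change = 6.00% − 5.43% = +0.57 pp.

The unemployment rate changed by +0.57 percentage points.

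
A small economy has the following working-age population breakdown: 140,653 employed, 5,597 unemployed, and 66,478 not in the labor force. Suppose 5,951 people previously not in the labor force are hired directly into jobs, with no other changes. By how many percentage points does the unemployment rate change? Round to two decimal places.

The unemployment rate changes by −0.15 percentage points.

Initially, labor force = 140,653 + 5,597 = 146,250, so u = 5,597/146,250 = 3.83%.
After the change, employed and labor force both rise by 5,951; unemployed unchanged → E = 146,604, U = 5,597, labor force = 152,201.
New unemployment rate = 5,597 / 152,201 = 3.68%.
Change = 3.68% − 3.83% = −0.15 percentage points.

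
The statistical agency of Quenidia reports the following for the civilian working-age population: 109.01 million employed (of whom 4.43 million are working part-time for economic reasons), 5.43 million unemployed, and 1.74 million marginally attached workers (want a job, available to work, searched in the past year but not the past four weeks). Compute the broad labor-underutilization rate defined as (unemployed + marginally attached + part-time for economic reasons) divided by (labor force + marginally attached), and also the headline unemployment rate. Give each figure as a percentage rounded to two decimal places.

Broad underutilization rate ≈ 9.98%; headline unemployment rate ≈ 4.74%.

Labor force = 109.01 + 5.43 = 114.44 million.
Numerator = 5.43 + 1.74 + 4.43 = 11.60 million.
Denominator = 114.44 + 1.74 = 116.18 million.
Broad rate = 11.60 / 116.18 = 9.98%.
Headline unemployment rate = 5.43 / 114.44 = 4.74%.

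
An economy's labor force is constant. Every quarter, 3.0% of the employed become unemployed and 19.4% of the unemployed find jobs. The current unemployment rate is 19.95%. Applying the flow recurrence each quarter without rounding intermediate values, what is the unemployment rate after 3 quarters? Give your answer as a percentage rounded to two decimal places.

With a fixed labor force, u_{t+1} = u_t + s·(1−u_t) − f·u_t = u_t·(1−s−f) + s.
Here 1−s−f = 0.776 and s = 0.030.
u_1 = 0.199500 × 0.776 + 0.030 = 0.184812.
u_2 = 0.184812 × 0.776 + 0.030 = 0.173414.
u_3 = 0.173414 × 0.776 + 0.030 = 0.164569.

Unemployment rate after three quarters ≈ 16.46%.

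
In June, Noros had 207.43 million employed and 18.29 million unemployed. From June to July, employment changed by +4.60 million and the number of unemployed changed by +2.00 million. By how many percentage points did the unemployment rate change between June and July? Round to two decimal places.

June: labor force = 207.43 + 18.29 = 225.72; u = 18.29/225.72 = 8.10%.
July: labor force = 212.03 + 20.29 = 232.32; u = 20.29/232.32 = 8.73%.
Change = 8.73% − 8.10% = +0.63 pp.

The unemployment rate changed by +0.63 percentage points.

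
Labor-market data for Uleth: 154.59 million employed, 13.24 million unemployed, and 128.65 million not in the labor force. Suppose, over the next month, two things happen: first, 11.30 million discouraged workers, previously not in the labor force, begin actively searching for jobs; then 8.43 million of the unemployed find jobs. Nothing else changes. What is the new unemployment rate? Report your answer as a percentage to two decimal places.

New unemployment rate ≈ 8.99%.

Initially, labor force = 154.59 + 13.24 = 167.83 million, so u = 13.24/167.83 = 7.89%.
After the first change, unemployed and labor force both rise by 11.30 → E = 154.59, U = 24.54, labor force = 179.13 million.
After the second change, unemployed falls and employed rises by 8.43; labor force unchanged → E = 163.02, U = 16.11, labor force = 179.13 million.
New unemployment rate = 16.11 / 179.13 = 8.99%.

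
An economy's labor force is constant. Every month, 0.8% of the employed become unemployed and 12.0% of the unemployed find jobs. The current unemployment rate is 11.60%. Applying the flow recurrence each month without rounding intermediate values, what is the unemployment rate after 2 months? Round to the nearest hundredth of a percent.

Unemployment rate after two months ≈ 10.32%.

With a fixed labor force, u_{t+1} = u_t + s·(1−u_t) − f·u_t = u_t·(1−s−f) + s.
Here 1−s−f = 0.872 and s = 0.008.
u_1 = 0.116000 × 0.872 + 0.008 = 0.109152.
u_2 = 0.109152 × 0.872 + 0.008 = 0.103181.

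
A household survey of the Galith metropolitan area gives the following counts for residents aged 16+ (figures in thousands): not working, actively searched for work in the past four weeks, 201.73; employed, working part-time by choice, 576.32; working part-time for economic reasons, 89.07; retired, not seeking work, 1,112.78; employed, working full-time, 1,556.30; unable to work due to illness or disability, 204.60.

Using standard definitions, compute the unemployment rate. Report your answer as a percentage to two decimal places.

Employed = 576.32 + 89.07 + 1,556.30 = 2,221.69 thousand (anyone who worked, including part-time for economic reasons, counts as employed).
Unemployed = 201.73 thousand.
Labor force = 2,221.69 + 201.73 = 2,423.42 thousand.
Unemployment rate = 201.73 / 2,423.42 = 8.32%.

Unemployment rate ≈ 8.32%.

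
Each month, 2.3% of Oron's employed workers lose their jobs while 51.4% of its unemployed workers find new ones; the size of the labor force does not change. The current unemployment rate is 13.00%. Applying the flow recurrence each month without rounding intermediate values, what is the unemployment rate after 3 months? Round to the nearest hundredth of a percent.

With a fixed labor force, u_{t+1} = u_t + s·(1−u_t) − f·u_t = u_t·(1−s−f) + s.
Here 1−s−f = 0.463 and s = 0.023.
u_1 = 0.130000 × 0.463 + 0.023 = 0.083190.
u_2 = 0.083190 × 0.463 + 0.023 = 0.061517.
u_3 = 0.061517 × 0.463 + 0.023 = 0.051482.

Unemployment rate after three months ≈ 5.15%.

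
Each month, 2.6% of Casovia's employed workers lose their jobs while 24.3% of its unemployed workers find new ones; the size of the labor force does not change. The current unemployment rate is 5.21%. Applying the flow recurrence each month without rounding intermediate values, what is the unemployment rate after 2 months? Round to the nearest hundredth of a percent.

Unemployment rate after two months ≈ 7.28%.

With a fixed labor force, u_{t+1} = u_t + s·(1−u_t) − f·u_t = u_t·(1−s−f) + s.
Here 1−s−f = 0.731 and s = 0.026.
u_1 = 0.052100 × 0.731 + 0.026 = 0.064085.
u_2 = 0.064085 × 0.731 + 0.026 = 0.072846.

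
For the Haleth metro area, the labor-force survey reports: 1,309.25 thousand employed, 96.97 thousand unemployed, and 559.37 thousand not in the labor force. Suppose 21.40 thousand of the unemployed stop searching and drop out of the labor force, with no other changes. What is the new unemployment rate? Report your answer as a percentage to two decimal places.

Initially, labor force = 1,309.25 + 96.97 = 1,406.22 thousand, so u = 96.97/1,406.22 = 6.90%.
After the change, unemployed and labor force both fall by 21.40 → E = 1,309.25, U = 75.57, labor force = 1,384.82 thousand.
New unemployment rate = 75.57 / 1,384.82 = 5.46%.

New unemployment rate ≈ 5.46%.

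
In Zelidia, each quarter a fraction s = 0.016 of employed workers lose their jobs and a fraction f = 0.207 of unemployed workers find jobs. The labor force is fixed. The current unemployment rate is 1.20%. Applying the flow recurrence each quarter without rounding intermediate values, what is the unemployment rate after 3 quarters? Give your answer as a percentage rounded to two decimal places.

With a fixed labor force, u_{t+1} = u_t + s·(1−u_t) − f·u_t = u_t·(1−s−f) + s.
Here 1−s−f = 0.777 and s = 0.016.
u_1 = 0.012000 × 0.777 + 0.016 = 0.025324.
u_2 = 0.025324 × 0.777 + 0.016 = 0.035677.
u_3 = 0.035677 × 0.777 + 0.016 = 0.043721.

Unemployment rate after three quarters ≈ 4.37%.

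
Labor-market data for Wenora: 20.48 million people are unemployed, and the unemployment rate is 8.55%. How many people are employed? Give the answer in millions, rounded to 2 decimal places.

About 219.05 million are employed.

Labor force = U / u = 20.48 / 0.0855 ≈ 239.53 million.
Employed = labor force − unemployed = 239.53 − 20.48 = 219.05 million.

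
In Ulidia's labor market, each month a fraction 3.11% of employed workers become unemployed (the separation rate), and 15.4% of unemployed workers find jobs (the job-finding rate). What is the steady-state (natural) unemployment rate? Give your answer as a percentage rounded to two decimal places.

Steady-state unemployment rate ≈ 16.80%.

At steady state the flows balance: s·E = f·U, so U/(E+U) = s/(s+f).
u* = 3.11 / (3.11 + 15.4) = 3.11 / 18.51 = 16.80%.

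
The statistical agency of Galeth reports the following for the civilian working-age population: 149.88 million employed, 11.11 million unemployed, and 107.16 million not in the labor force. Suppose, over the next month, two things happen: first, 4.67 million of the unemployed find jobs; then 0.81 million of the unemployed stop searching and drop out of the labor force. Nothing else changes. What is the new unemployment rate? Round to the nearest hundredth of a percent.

New unemployment rate ≈ 3.51%.

Initially, labor force = 149.88 + 11.11 = 160.99 million, so u = 11.11/160.99 = 6.90%.
After the first change, unemployed falls and employed rises by 4.67; labor force unchanged → E = 154.55, U = 6.44, labor force = 160.99 million.
After the second change, unemployed and labor force both fall by 0.81 → E = 154.55, U = 5.63, labor force = 160.18 million.
New unemployment rate = 5.63 / 160.18 = 3.51%.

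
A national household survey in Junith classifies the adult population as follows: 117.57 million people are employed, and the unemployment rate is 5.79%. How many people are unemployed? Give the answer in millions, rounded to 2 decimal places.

Let U be the number unemployed. The labor force is E + U, and U/(E+U) = 0.0579.
So U = 0.0579 × 117.57 / (1 − 0.0579) = 6.8073 / 0.9421 ≈ 7.23 million.

About 7.23 million are unemployed.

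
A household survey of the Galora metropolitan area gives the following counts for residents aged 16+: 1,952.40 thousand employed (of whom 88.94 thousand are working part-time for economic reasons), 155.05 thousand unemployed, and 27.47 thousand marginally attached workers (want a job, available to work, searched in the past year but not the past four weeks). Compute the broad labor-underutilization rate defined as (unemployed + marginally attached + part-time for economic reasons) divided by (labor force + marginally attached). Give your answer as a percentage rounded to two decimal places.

Broad underutilization rate ≈ 12.72%.

Labor force = 1,952.40 + 155.05 = 2,107.45 thousand.
Numerator = 155.05 + 27.47 + 88.94 = 271.46 thousand.
Denominator = 2,107.45 + 27.47 = 2,134.92 thousand.
Broad rate = 271.46 / 2,134.92 = 12.72%.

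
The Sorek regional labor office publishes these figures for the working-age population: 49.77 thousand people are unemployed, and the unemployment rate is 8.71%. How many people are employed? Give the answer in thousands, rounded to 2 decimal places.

About 521.64 thousand are employed.

Labor force = U / u = 49.77 / 0.0871 ≈ 571.41 thousand.
Employed = labor force − unemployed = 571.41 − 49.77 = 521.64 thousand.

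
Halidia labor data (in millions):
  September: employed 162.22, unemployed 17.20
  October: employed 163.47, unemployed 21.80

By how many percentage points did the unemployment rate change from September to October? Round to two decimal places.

The unemployment rate changed by +2.18 percentage points.

September: labor force = 162.22 + 17.20 = 179.42; u = 17.20/179.42 = 9.59%.
October: labor force = 163.47 + 21.80 = 185.27; u = 21.80/185.27 = 11.77%.
Change = 11.77% − 9.59% = +2.18 pp.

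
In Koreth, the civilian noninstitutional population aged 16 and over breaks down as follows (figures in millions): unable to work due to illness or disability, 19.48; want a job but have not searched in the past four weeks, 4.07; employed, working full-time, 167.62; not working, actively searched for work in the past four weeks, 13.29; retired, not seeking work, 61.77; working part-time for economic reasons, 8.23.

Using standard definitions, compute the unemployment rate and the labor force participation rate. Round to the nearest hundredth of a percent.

Unemployment rate ≈ 7.03%; labor force participation rate ≈ 68.91%.

Employed = 167.62 + 8.23 = 175.85 million (anyone who worked, including part-time for economic reasons, counts as employed).
Unemployed = 13.29 million.
Labor force = 175.85 + 13.29 = 189.14 million.
Not in labor force = 19.48 + 4.07 + 61.77 = 85.32 million (those not working and not actively searching are outside the labor force — including those who want a job but have given up searching).
Civilian working-age population = 189.14 + 85.32 = 274.46 million.
Unemployment rate = 13.29 / 189.14 = 7.03%.
Labor force participation rate = 189.14 / 274.46 = 68.91%.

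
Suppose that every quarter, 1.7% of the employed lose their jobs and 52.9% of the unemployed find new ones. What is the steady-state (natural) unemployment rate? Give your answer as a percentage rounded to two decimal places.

At steady state the flows balance: s·E = f·U, so U/(E+U) = s/(s+f).
u* = 1.7 / (1.7 + 52.9) = 1.7 / 54.60 = 3.11%.

Steady-state unemployment rate ≈ 3.11%.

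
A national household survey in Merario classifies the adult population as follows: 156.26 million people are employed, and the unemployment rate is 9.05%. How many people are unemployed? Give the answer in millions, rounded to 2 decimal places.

About 15.55 million are unemployed.

Let U be the number unemployed. The labor force is E + U, and U/(E+U) = 0.0905.
So U = 0.0905 × 156.26 / (1 − 0.0905) = 14.1415 / 0.9095 ≈ 15.55 million.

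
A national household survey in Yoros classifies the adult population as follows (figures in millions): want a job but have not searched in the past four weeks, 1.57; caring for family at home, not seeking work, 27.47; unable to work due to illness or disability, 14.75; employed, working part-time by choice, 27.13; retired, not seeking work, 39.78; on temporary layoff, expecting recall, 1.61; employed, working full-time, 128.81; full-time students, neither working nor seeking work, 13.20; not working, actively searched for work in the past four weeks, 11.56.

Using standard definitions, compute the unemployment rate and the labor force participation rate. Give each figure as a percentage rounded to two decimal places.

Employed = 27.13 + 128.81 = 155.94 million.
Unemployed = 1.61 + 11.56 = 13.17 million (jobless and actively searching, or on temporary layoff).
Labor force = 155.94 + 13.17 = 169.11 million.
Not in labor force = 1.57 + 27.47 + 14.75 + 39.78 + 13.20 = 96.77 million (those not working and not actively searching are outside the labor force — including those who want a job but have given up searching).
Civilian working-age population = 169.11 + 96.77 = 265.88 million.
Unemployment rate = 13.17 / 169.11 = 7.79%.
Labor force participation rate = 169.11 / 265.88 = 63.60%.

Unemployment rate ≈ 7.79%; labor force participation rate ≈ 63.60%.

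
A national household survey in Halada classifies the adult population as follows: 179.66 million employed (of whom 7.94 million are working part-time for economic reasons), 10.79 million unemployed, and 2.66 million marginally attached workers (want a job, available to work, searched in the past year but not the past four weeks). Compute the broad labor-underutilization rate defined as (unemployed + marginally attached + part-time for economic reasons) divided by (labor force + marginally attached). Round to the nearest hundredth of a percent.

Labor force = 179.66 + 10.79 = 190.45 million.
Numerator = 10.79 + 2.66 + 7.94 = 21.39 million.
Denominator = 190.45 + 2.66 = 193.11 million.
Broad rate = 21.39 / 193.11 = 11.08%.

Broad underutilization rate ≈ 11.08%.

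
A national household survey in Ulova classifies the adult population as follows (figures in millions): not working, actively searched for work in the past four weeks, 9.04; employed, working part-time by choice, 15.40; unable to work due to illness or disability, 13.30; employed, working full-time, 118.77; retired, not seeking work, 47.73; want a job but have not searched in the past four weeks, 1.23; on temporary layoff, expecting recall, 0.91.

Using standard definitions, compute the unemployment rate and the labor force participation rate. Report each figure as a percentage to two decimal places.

Unemployment rate ≈ 6.90%; labor force participation rate ≈ 69.83%.

Employed = 15.40 + 118.77 = 134.17 million.
Unemployed = 9.04 + 0.91 = 9.95 million (jobless and actively searching, or on temporary layoff).
Labor force = 134.17 + 9.95 = 144.12 million.
Not in labor force = 13.30 + 47.73 + 1.23 = 62.26 million (those not working and not actively searching are outside the labor force — including those who want a job but have given up searching).
Civilian working-age population = 144.12 + 62.26 = 206.38 million.
Unemployment rate = 9.95 / 144.12 = 6.90%.
Labor force participation rate = 144.12 / 206.38 = 69.83%.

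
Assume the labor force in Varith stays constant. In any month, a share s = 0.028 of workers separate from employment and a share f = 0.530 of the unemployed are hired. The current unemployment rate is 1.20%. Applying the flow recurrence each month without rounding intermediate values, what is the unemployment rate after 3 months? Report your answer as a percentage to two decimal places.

Unemployment rate after three months ≈ 4.69%.

With a fixed labor force, u_{t+1} = u_t + s·(1−u_t) − f·u_t = u_t·(1−s−f) + s.
Here 1−s−f = 0.442 and s = 0.028.
u_1 = 0.012000 × 0.442 + 0.028 = 0.033304.
u_2 = 0.033304 × 0.442 + 0.028 = 0.042720.
u_3 = 0.042720 × 0.442 + 0.028 = 0.046882.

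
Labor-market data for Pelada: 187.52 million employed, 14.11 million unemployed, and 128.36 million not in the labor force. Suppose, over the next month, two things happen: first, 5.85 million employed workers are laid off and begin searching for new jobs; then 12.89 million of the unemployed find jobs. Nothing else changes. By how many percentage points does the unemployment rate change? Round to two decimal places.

Initially, labor force = 187.52 + 14.11 = 201.63 million, so u = 14.11/201.63 = 7.00%.
After the first change, employed falls and unemployed rises by 5.85; labor force unchanged → E = 181.67, U = 19.96, labor force = 201.63 million.
After the second change, unemployed falls and employed rises by 12.89; labor force unchanged → E = 194.56, U = 7.07, labor force = 201.63 million.
New unemployment rate = 7.07 / 201.63 = 3.51%.
Change = 3.51% − 7.00% = −3.49 percentage points.

The unemployment rate changes by −3.49 percentage points.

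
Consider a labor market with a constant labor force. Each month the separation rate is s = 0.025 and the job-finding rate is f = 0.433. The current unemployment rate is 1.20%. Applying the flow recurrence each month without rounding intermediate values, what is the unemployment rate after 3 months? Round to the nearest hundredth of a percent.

Unemployment rate after three months ≈ 4.78%.

With a fixed labor force, u_{t+1} = u_t + s·(1−u_t) − f·u_t = u_t·(1−s−f) + s.
Here 1−s−f = 0.542 and s = 0.025.
u_1 = 0.012000 × 0.542 + 0.025 = 0.031504.
u_2 = 0.031504 × 0.542 + 0.025 = 0.042075.
u_3 = 0.042075 × 0.542 + 0.025 = 0.047805.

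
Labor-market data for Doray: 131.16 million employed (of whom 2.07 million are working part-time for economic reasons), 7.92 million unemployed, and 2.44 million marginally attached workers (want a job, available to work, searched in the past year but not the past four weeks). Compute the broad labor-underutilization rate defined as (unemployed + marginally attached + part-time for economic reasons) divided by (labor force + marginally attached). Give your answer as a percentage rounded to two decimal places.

Broad underutilization rate ≈ 8.78%.

Labor force = 131.16 + 7.92 = 139.08 million.
Numerator = 7.92 + 2.44 + 2.07 = 12.43 million.
Denominator = 139.08 + 2.44 = 141.52 million.
Broad rate = 12.43 / 141.52 = 8.78%.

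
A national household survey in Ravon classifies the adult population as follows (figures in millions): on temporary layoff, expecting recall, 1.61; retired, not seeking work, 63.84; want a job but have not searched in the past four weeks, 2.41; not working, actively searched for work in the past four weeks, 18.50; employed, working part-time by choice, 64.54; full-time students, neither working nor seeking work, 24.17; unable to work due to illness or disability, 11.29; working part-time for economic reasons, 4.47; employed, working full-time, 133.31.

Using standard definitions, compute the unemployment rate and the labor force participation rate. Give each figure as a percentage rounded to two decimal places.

Employed = 64.54 + 4.47 + 133.31 = 202.32 million (anyone who worked, including part-time for economic reasons, counts as employed).
Unemployed = 1.61 + 18.50 = 20.11 million (jobless and actively searching, or on temporary layoff).
Labor force = 202.32 + 20.11 = 222.43 million.
Not in labor force = 63.84 + 2.41 + 24.17 + 11.29 = 101.71 million (those not working and not actively searching are outside the labor force — including those who want a job but have given up searching).
Civilian working-age population = 222.43 + 101.71 = 324.14 million.
Unemployment rate = 20.11 / 222.43 = 9.04%.
Labor force participation rate = 222.43 / 324.14 = 68.62%.

Unemployment rate ≈ 9.04%; labor force participation rate ≈ 68.62%.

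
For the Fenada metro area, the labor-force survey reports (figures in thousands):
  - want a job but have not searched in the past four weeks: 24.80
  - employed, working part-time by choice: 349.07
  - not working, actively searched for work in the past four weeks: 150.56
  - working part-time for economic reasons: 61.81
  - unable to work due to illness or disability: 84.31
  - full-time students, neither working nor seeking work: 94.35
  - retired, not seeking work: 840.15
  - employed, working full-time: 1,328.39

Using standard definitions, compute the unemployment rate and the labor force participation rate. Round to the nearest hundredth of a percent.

Employed = 349.07 + 61.81 + 1,328.39 = 1,739.27 thousand (anyone who worked, including part-time for economic reasons, counts as employed).
Unemployed = 150.56 thousand.
Labor force = 1,739.27 + 150.56 = 1,889.83 thousand.
Not in labor force = 24.80 + 84.31 + 94.35 + 840.15 = 1,043.61 thousand (those not working and not actively searching are outside the labor force — including those who want a job but have given up searching).
Civilian working-age population = 1,889.83 + 1,043.61 = 2,933.44 thousand.
Unemployment rate = 150.56 / 1,889.83 = 7.97%.
Labor force participation rate = 1,889.83 / 2,933.44 = 64.42%.

Unemployment rate ≈ 7.97%; labor force participation rate ≈ 64.42%.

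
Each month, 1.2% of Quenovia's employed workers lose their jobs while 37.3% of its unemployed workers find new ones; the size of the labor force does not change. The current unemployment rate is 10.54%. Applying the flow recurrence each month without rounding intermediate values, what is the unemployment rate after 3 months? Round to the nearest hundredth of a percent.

With a fixed labor force, u_{t+1} = u_t + s·(1−u_t) − f·u_t = u_t·(1−s−f) + s.
Here 1−s−f = 0.615 and s = 0.012.
u_1 = 0.105400 × 0.615 + 0.012 = 0.076821.
u_2 = 0.076821 × 0.615 + 0.012 = 0.059245.
u_3 = 0.059245 × 0.615 + 0.012 = 0.048436.

Unemployment rate after three months ≈ 4.84%.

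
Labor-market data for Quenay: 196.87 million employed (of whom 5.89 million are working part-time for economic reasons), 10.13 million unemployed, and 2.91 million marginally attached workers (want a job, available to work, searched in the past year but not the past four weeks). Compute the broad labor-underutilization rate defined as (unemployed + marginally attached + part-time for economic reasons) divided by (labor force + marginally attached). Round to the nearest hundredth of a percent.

Labor force = 196.87 + 10.13 = 207.00 million.
Numerator = 10.13 + 2.91 + 5.89 = 18.93 million.
Denominator = 207.00 + 2.91 = 209.91 million.
Broad rate = 18.93 / 209.91 = 9.02%.

Broad underutilization rate ≈ 9.02%.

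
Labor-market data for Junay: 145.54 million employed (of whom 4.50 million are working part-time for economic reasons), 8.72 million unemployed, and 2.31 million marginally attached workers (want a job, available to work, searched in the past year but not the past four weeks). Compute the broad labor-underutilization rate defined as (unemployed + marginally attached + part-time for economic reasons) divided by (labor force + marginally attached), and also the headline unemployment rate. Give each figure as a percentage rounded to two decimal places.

Broad underutilization rate ≈ 9.92%; headline unemployment rate ≈ 5.65%.

Labor force = 145.54 + 8.72 = 154.26 million.
Numerator = 8.72 + 2.31 + 4.50 = 15.53 million.
Denominator = 154.26 + 2.31 = 156.57 million.
Broad rate = 15.53 / 156.57 = 9.92%.
Headline unemployment rate = 8.72 / 154.26 = 5.65%.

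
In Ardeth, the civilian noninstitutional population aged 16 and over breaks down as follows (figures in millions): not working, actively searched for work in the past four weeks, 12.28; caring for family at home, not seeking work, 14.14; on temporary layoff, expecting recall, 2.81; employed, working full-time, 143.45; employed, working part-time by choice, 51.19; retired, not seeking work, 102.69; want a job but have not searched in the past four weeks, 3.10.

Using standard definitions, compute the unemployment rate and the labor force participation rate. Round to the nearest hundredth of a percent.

Employed = 143.45 + 51.19 = 194.64 million.
Unemployed = 12.28 + 2.81 = 15.09 million (jobless and actively searching, or on temporary layoff).
Labor force = 194.64 + 15.09 = 209.73 million.
Not in labor force = 14.14 + 102.69 + 3.10 = 119.93 million (those not working and not actively searching are outside the labor force — including those who want a job but have given up searching).
Civilian working-age population = 209.73 + 119.93 = 329.66 million.
Unemployment rate = 15.09 / 209.73 = 7.19%.
Labor force participation rate = 209.73 / 329.66 = 63.62%.

Unemployment rate ≈ 7.19%; labor force participation rate ≈ 63.62%.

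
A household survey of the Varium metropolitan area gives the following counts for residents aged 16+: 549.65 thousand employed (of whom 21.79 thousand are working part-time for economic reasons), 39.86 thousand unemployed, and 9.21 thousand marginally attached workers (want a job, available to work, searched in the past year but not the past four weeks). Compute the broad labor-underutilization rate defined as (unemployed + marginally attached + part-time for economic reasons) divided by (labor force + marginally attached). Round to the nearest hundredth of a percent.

Labor force = 549.65 + 39.86 = 589.51 thousand.
Numerator = 39.86 + 9.21 + 21.79 = 70.86 thousand.
Denominator = 589.51 + 9.21 = 598.72 thousand.
Broad rate = 70.86 / 598.72 = 11.84%.

Broad underutilization rate ≈ 11.84%.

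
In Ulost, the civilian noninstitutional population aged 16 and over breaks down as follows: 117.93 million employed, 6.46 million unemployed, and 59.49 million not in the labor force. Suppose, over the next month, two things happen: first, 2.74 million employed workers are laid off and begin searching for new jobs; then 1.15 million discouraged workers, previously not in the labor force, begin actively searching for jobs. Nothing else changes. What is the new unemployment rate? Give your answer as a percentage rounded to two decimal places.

New unemployment rate ≈ 8.24%.

Initially, labor force = 117.93 + 6.46 = 124.39 million, so u = 6.46/124.39 = 5.19%.
After the first change, employed falls and unemployed rises by 2.74; labor force unchanged → E = 115.19, U = 9.20, labor force = 124.39 million.
After the second change, unemployed and labor force both rise by 1.15 → E = 115.19, U = 10.35, labor force = 125.54 million.
New unemployment rate = 10.35 / 125.54 = 8.24%.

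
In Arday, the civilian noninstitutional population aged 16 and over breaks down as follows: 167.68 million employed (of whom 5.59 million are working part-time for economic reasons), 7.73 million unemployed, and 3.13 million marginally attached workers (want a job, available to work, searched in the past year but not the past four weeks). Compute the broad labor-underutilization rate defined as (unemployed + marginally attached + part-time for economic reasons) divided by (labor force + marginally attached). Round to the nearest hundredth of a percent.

Broad underutilization rate ≈ 9.21%.

Labor force = 167.68 + 7.73 = 175.41 million.
Numerator = 7.73 + 3.13 + 5.59 = 16.45 million.
Denominator = 175.41 + 3.13 = 178.54 million.
Broad rate = 16.45 / 178.54 = 9.21%.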